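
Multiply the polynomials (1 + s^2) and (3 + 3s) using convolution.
Ascending coefficients: a = [1, 0, 1], b = [3, 3]. c[0] = 1×3 = 3; c[1] = 1×3 + 0×3 = 3; c[2] = 0×3 + 1×3 = 3; c[3] = 1×3 = 3. Result coefficients: [3, 3, 3, 3] → 3 + 3s + 3s^2 + 3s^3

3 + 3s + 3s^2 + 3s^3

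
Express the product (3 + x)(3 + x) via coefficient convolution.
Ascending coefficients: a = [3, 1], b = [3, 1]. c[0] = 3×3 = 9; c[1] = 3×1 + 1×3 = 6; c[2] = 1×1 = 1. Result coefficients: [9, 6, 1] → 9 + 6x + x^2

9 + 6x + x^2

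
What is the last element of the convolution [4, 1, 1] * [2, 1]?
Use y[k] = Σ_i a[i]·b[k-i] at k=3. y[3] = 1×1 = 1

1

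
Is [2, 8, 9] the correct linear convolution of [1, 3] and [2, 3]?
Recompute linear convolution of [1, 3] and [2, 3]: y[0] = 1×2 = 2; y[1] = 1×3 + 3×2 = 9; y[2] = 3×3 = 9 → [2, 9, 9]. Compare to given [2, 8, 9]: they differ at index 1: given 8, correct 9, so answer: No

No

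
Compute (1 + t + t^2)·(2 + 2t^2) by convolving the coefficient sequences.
Ascending coefficients: a = [1, 1, 1], b = [2, 0, 2]. c[0] = 1×2 = 2; c[1] = 1×0 + 1×2 = 2; c[2] = 1×2 + 1×0 + 1×2 = 4; c[3] = 1×2 + 1×0 = 2; c[4] = 1×2 = 2. Result coefficients: [2, 2, 4, 2, 2] → 2 + 2t + 4t^2 + 2t^3 + 2t^4

2 + 2t + 4t^2 + 2t^3 + 2t^4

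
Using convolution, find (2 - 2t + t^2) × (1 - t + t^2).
Ascending coefficients: a = [2, -2, 1], b = [1, -1, 1]. c[0] = 2×1 = 2; c[1] = 2×-1 + -2×1 = -4; c[2] = 2×1 + -2×-1 + 1×1 = 5; c[3] = -2×1 + 1×-1 = -3; c[4] = 1×1 = 1. Result coefficients: [2, -4, 5, -3, 1] → 2 - 4t + 5t^2 - 3t^3 + t^4

2 - 4t + 5t^2 - 3t^3 + t^4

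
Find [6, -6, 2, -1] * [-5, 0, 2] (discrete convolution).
y[0] = 6×-5 = -30; y[1] = 6×0 + -6×-5 = 30; y[2] = 6×2 + -6×0 + 2×-5 = 2; y[3] = -6×2 + 2×0 + -1×-5 = -7; y[4] = 2×2 + -1×0 = 4; y[5] = -1×2 = -2

[-30, 30, 2, -7, 4, -2]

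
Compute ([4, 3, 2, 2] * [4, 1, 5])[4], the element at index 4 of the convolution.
Use y[k] = Σ_i a[i]·b[k-i] at k=4. y[4] = 2×5 + 2×1 = 12

12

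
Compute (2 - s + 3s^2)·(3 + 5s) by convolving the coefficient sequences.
Ascending coefficients: a = [2, -1, 3], b = [3, 5]. c[0] = 2×3 = 6; c[1] = 2×5 + -1×3 = 7; c[2] = -1×5 + 3×3 = 4; c[3] = 3×5 = 15. Result coefficients: [6, 7, 4, 15] → 6 + 7s + 4s^2 + 15s^3

6 + 7s + 4s^2 + 15s^3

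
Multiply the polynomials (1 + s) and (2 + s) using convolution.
Ascending coefficients: a = [1, 1], b = [2, 1]. c[0] = 1×2 = 2; c[1] = 1×1 + 1×2 = 3; c[2] = 1×1 = 1. Result coefficients: [2, 3, 1] → 2 + 3s + s^2

2 + 3s + s^2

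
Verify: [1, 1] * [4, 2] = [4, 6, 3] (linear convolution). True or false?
Recompute linear convolution of [1, 1] and [4, 2]: y[0] = 1×4 = 4; y[1] = 1×2 + 1×4 = 6; y[2] = 1×2 = 2 → [4, 6, 2]. Compare to given [4, 6, 3]: they differ at index 2: given 3, correct 2, so answer: No

No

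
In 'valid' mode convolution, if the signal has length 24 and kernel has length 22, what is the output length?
'Valid' mode counts only positions where the kernel fully overlaps the signal: m - n + 1 = 24 - 22 + 1 = 3

3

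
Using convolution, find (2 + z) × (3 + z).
Ascending coefficients: a = [2, 1], b = [3, 1]. c[0] = 2×3 = 6; c[1] = 2×1 + 1×3 = 5; c[2] = 1×1 = 1. Result coefficients: [6, 5, 1] → 6 + 5z + z^2

6 + 5z + z^2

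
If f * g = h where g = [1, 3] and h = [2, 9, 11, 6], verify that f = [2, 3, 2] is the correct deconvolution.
Forward-compute [2, 3, 2] * [1, 3]: h[0] = 2×1 = 2; h[1] = 2×3 + 3×1 = 9; h[2] = 3×3 + 2×1 = 11; h[3] = 2×3 = 6 → [2, 9, 11, 6]. Matches given h = [2, 9, 11, 6], so verified.

Verified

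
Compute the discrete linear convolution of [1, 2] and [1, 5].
y[0] = 1×1 = 1; y[1] = 1×5 + 2×1 = 7; y[2] = 2×5 = 10

[1, 7, 10]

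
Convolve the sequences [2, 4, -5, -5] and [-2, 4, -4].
y[0] = 2×-2 = -4; y[1] = 2×4 + 4×-2 = 0; y[2] = 2×-4 + 4×4 + -5×-2 = 18; y[3] = 4×-4 + -5×4 + -5×-2 = -26; y[4] = -5×-4 + -5×4 = 0; y[5] = -5×-4 = 20

[-4, 0, 18, -26, 0, 20]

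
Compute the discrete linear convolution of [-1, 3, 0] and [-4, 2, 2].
y[0] = -1×-4 = 4; y[1] = -1×2 + 3×-4 = -14; y[2] = -1×2 + 3×2 + 0×-4 = 4; y[3] = 3×2 + 0×2 = 6; y[4] = 0×2 = 0

[4, -14, 4, 6, 0]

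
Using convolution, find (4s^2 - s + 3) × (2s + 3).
Ascending coefficients: a = [3, -1, 4], b = [3, 2]. c[0] = 3×3 = 9; c[1] = 3×2 + -1×3 = 3; c[2] = -1×2 + 4×3 = 10; c[3] = 4×2 = 8. Result coefficients: [9, 3, 10, 8] → 8s^3 + 10s^2 + 3s + 9

8s^3 + 10s^2 + 3s + 9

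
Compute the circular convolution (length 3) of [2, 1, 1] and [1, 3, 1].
Use y[k] = Σ_j x[j]·h[(k-j) mod 3]. y[0] = 2×1 + 1×1 + 1×3 = 6; y[1] = 2×3 + 1×1 + 1×1 = 8; y[2] = 2×1 + 1×3 + 1×1 = 6. Result: [6, 8, 6]

[6, 8, 6]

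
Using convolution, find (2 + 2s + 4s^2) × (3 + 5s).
Ascending coefficients: a = [2, 2, 4], b = [3, 5]. c[0] = 2×3 = 6; c[1] = 2×5 + 2×3 = 16; c[2] = 2×5 + 4×3 = 22; c[3] = 4×5 = 20. Result coefficients: [6, 16, 22, 20] → 6 + 16s + 22s^2 + 20s^3

6 + 16s + 22s^2 + 20s^3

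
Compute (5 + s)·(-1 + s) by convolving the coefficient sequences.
Ascending coefficients: a = [5, 1], b = [-1, 1]. c[0] = 5×-1 = -5; c[1] = 5×1 + 1×-1 = 4; c[2] = 1×1 = 1. Result coefficients: [-5, 4, 1] → -5 + 4s + s^2

-5 + 4s + s^2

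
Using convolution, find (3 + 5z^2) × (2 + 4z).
Ascending coefficients: a = [3, 0, 5], b = [2, 4]. c[0] = 3×2 = 6; c[1] = 3×4 + 0×2 = 12; c[2] = 0×4 + 5×2 = 10; c[3] = 5×4 = 20. Result coefficients: [6, 12, 10, 20] → 6 + 12z + 10z^2 + 20z^3

6 + 12z + 10z^2 + 20z^3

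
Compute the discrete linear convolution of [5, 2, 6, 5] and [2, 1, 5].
y[0] = 5×2 = 10; y[1] = 5×1 + 2×2 = 9; y[2] = 5×5 + 2×1 + 6×2 = 39; y[3] = 2×5 + 6×1 + 5×2 = 26; y[4] = 6×5 + 5×1 = 35; y[5] = 5×5 = 25

[10, 9, 39, 26, 35, 25]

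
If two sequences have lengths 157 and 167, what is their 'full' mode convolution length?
Linear/full convolution length: m + n - 1 = 157 + 167 - 1 = 323

323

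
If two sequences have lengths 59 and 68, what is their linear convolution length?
Linear/full convolution length: m + n - 1 = 59 + 68 - 1 = 126

126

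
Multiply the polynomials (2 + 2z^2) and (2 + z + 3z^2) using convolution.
Ascending coefficients: a = [2, 0, 2], b = [2, 1, 3]. c[0] = 2×2 = 4; c[1] = 2×1 + 0×2 = 2; c[2] = 2×3 + 0×1 + 2×2 = 10; c[3] = 0×3 + 2×1 = 2; c[4] = 2×3 = 6. Result coefficients: [4, 2, 10, 2, 6] → 4 + 2z + 10z^2 + 2z^3 + 6z^4

4 + 2z + 10z^2 + 2z^3 + 6z^4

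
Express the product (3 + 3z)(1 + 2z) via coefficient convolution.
Ascending coefficients: a = [3, 3], b = [1, 2]. c[0] = 3×1 = 3; c[1] = 3×2 + 3×1 = 9; c[2] = 3×2 = 6. Result coefficients: [3, 9, 6] → 3 + 9z + 6z^2

3 + 9z + 6z^2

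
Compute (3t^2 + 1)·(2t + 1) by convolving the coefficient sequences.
Ascending coefficients: a = [1, 0, 3], b = [1, 2]. c[0] = 1×1 = 1; c[1] = 1×2 + 0×1 = 2; c[2] = 0×2 + 3×1 = 3; c[3] = 3×2 = 6. Result coefficients: [1, 2, 3, 6] → 6t^3 + 3t^2 + 2t + 1

6t^3 + 3t^2 + 2t + 1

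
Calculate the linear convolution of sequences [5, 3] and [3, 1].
y[0] = 5×3 = 15; y[1] = 5×1 + 3×3 = 14; y[2] = 3×1 = 3

[15, 14, 3]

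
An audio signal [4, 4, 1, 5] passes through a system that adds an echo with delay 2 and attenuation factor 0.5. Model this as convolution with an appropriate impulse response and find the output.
Direct-path + delayed-attenuated-path model → impulse response h = [1, 0, 0.5] (1 at lag 0, 0.5 at lag 2). Output y[n] = x[n] + 0.5·x[n - 2] (with x[n] = 0 outside 0..3): y[0] = 4 + 0.5×0 = 4; y[1] = 4 + 0.5×0 = 4; y[2] = 1 + 0.5×4 = 3.0; y[3] = 5 + 0.5×4 = 7.0; y[4] = 0 + 0.5×1 = 0.5; y[5] = 0 + 0.5×5 = 2.5. So y = [4, 4, 3.0, 7.0, 0.5, 2.5]

[4, 4, 3.0, 7.0, 0.5, 2.5]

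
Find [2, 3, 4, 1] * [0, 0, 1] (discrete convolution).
y[0] = 2×0 = 0; y[1] = 2×0 + 3×0 = 0; y[2] = 2×1 + 3×0 + 4×0 = 2; y[3] = 3×1 + 4×0 + 1×0 = 3; y[4] = 4×1 + 1×0 = 4; y[5] = 1×1 = 1

[0, 0, 2, 3, 4, 1]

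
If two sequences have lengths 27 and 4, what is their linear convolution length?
Linear/full convolution length: m + n - 1 = 27 + 4 - 1 = 30

30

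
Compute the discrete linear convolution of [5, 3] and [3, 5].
y[0] = 5×3 = 15; y[1] = 5×5 + 3×3 = 34; y[2] = 3×5 = 15

[15, 34, 15]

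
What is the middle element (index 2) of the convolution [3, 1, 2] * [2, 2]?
Use y[k] = Σ_i a[i]·b[k-i] at k=2. y[2] = 1×2 + 2×2 = 6

6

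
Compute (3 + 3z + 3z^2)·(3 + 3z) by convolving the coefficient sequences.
Ascending coefficients: a = [3, 3, 3], b = [3, 3]. c[0] = 3×3 = 9; c[1] = 3×3 + 3×3 = 18; c[2] = 3×3 + 3×3 = 18; c[3] = 3×3 = 9. Result coefficients: [9, 18, 18, 9] → 9 + 18z + 18z^2 + 9z^3

9 + 18z + 18z^2 + 9z^3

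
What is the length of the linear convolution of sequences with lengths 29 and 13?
Linear/full convolution length: m + n - 1 = 29 + 13 - 1 = 41

41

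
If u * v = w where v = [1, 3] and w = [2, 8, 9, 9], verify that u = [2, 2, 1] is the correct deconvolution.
Forward-compute [2, 2, 1] * [1, 3]: w[0] = 2×1 = 2; w[1] = 2×3 + 2×1 = 8; w[2] = 2×3 + 1×1 = 7; w[3] = 1×3 = 3 → [2, 8, 7, 3]. Does not match given w = [2, 8, 9, 9].

Not verified. [2, 2, 1] * [1, 3] = [2, 8, 7, 3], which differs from [2, 8, 9, 9] at index 2.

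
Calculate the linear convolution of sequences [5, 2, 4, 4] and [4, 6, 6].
y[0] = 5×4 = 20; y[1] = 5×6 + 2×4 = 38; y[2] = 5×6 + 2×6 + 4×4 = 58; y[3] = 2×6 + 4×6 + 4×4 = 52; y[4] = 4×6 + 4×6 = 48; y[5] = 4×6 = 24

[20, 38, 58, 52, 48, 24]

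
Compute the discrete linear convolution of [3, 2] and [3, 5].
y[0] = 3×3 = 9; y[1] = 3×5 + 2×3 = 21; y[2] = 2×5 = 10

[9, 21, 10]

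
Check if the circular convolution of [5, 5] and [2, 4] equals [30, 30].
Recompute circular convolution of [5, 5] and [2, 4]: y[0] = 5×2 + 5×4 = 30; y[1] = 5×4 + 5×2 = 30 → [30, 30]. Given [30, 30] matches, so answer: Yes

Yes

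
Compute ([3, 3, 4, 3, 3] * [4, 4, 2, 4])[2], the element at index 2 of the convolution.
Use y[k] = Σ_i a[i]·b[k-i] at k=2. y[2] = 3×2 + 3×4 + 4×4 = 34

34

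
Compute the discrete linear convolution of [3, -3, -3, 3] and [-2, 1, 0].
y[0] = 3×-2 = -6; y[1] = 3×1 + -3×-2 = 9; y[2] = 3×0 + -3×1 + -3×-2 = 3; y[3] = -3×0 + -3×1 + 3×-2 = -9; y[4] = -3×0 + 3×1 = 3; y[5] = 3×0 = 0

[-6, 9, 3, -9, 3, 0]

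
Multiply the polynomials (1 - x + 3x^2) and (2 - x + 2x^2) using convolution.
Ascending coefficients: a = [1, -1, 3], b = [2, -1, 2]. c[0] = 1×2 = 2; c[1] = 1×-1 + -1×2 = -3; c[2] = 1×2 + -1×-1 + 3×2 = 9; c[3] = -1×2 + 3×-1 = -5; c[4] = 3×2 = 6. Result coefficients: [2, -3, 9, -5, 6] → 2 - 3x + 9x^2 - 5x^3 + 6x^4

2 - 3x + 9x^2 - 5x^3 + 6x^4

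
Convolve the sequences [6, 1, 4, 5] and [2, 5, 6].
y[0] = 6×2 = 12; y[1] = 6×5 + 1×2 = 32; y[2] = 6×6 + 1×5 + 4×2 = 49; y[3] = 1×6 + 4×5 + 5×2 = 36; y[4] = 4×6 + 5×5 = 49; y[5] = 5×6 = 30

[12, 32, 49, 36, 49, 30]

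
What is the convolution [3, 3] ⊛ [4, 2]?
y[0] = 3×4 = 12; y[1] = 3×2 + 3×4 = 18; y[2] = 3×2 = 6

[12, 18, 6]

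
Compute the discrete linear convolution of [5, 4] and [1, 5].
y[0] = 5×1 = 5; y[1] = 5×5 + 4×1 = 29; y[2] = 4×5 = 20

[5, 29, 20]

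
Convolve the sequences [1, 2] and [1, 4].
y[0] = 1×1 = 1; y[1] = 1×4 + 2×1 = 6; y[2] = 2×4 = 8

[1, 6, 8]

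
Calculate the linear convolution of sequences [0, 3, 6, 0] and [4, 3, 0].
y[0] = 0×4 = 0; y[1] = 0×3 + 3×4 = 12; y[2] = 0×0 + 3×3 + 6×4 = 33; y[3] = 3×0 + 6×3 + 0×4 = 18; y[4] = 6×0 + 0×3 = 0; y[5] = 0×0 = 0

[0, 12, 33, 18, 0, 0]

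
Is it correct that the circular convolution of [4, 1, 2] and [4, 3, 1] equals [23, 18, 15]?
Recompute circular convolution of [4, 1, 2] and [4, 3, 1]: y[0] = 4×4 + 1×1 + 2×3 = 23; y[1] = 4×3 + 1×4 + 2×1 = 18; y[2] = 4×1 + 1×3 + 2×4 = 15 → [23, 18, 15]. Given [23, 18, 15] matches, so answer: Yes

Yes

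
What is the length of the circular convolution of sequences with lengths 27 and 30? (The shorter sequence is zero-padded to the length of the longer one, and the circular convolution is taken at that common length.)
Circular convolution (zero-padding the shorter input) has length max(m, n) = max(27, 30) = 30

30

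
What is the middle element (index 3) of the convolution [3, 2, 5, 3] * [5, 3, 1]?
Use y[k] = Σ_i a[i]·b[k-i] at k=3. y[3] = 2×1 + 5×3 + 3×5 = 32

32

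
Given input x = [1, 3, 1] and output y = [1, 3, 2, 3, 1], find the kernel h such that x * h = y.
Output length 5 = len(x) + len(h) - 1 ⇒ len(h) = 3. Solve h forward using h[k] = (y[k] - Σ_{i≥1} x[i]·h[k-i]) / x[0]: h[0] = y[0] / x[0] = 1 / 1 = 1; h[1] = (y[1] - 3×1) / x[0] = (3 - 3×1) / 1 = 0; h[2] = (y[2] - 3×0 - 1×1) / x[0] = (2 - 3×0 - 1×1) / 1 = 1. So h = [1, 0, 1]. Forward-check [1, 3, 1] * [1, 0, 1]: y[0] = 1×1 = 1; y[1] = 1×0 + 3×1 = 3; y[2] = 1×1 + 3×0 + 1×1 = 2; y[3] = 3×1 + 1×0 = 3; y[4] = 1×1 = 1 → [1, 3, 2, 3, 1] ✓

[1, 0, 1]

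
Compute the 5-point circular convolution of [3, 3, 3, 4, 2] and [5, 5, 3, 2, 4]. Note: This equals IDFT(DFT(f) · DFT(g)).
Either evaluate y[k] = Σ_j f[j]·g[(k-j) mod 5] directly, or use IDFT(DFT(f) · DFT(g)). y[0] = 3×5 + 3×4 + 3×2 + 4×3 + 2×5 = 55; y[1] = 3×5 + 3×5 + 3×4 + 4×2 + 2×3 = 56; y[2] = 3×3 + 3×5 + 3×5 + 4×4 + 2×2 = 59; y[3] = 3×2 + 3×3 + 3×5 + 4×5 + 2×4 = 58; y[4] = 3×4 + 3×2 + 3×3 + 4×5 + 2×5 = 57. Result: [55, 56, 59, 58, 57]

[55, 56, 59, 58, 57]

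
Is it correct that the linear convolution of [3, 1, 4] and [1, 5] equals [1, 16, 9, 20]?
Recompute linear convolution of [3, 1, 4] and [1, 5]: y[0] = 3×1 = 3; y[1] = 3×5 + 1×1 = 16; y[2] = 1×5 + 4×1 = 9; y[3] = 4×5 = 20 → [3, 16, 9, 20]. Compare to given [1, 16, 9, 20]: they differ at index 0: given 1, correct 3, so answer: No

No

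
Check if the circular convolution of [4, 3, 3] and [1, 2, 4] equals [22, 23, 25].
Recompute circular convolution of [4, 3, 3] and [1, 2, 4]: y[0] = 4×1 + 3×4 + 3×2 = 22; y[1] = 4×2 + 3×1 + 3×4 = 23; y[2] = 4×4 + 3×2 + 3×1 = 25 → [22, 23, 25]. Given [22, 23, 25] matches, so answer: Yes

Yes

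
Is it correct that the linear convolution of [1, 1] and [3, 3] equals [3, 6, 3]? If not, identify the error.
Recompute linear convolution of [1, 1] and [3, 3]: y[0] = 1×3 = 3; y[1] = 1×3 + 1×3 = 6; y[2] = 1×3 = 3 → [3, 6, 3]. Given [3, 6, 3] matches, so answer: Yes

Yes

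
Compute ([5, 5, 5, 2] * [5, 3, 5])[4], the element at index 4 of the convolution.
Use y[k] = Σ_i a[i]·b[k-i] at k=4. y[4] = 5×5 + 2×3 = 31

31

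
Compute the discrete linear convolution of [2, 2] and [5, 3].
y[0] = 2×5 = 10; y[1] = 2×3 + 2×5 = 16; y[2] = 2×3 = 6

[10, 16, 6]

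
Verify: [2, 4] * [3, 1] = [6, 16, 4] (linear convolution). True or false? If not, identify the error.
Recompute linear convolution of [2, 4] and [3, 1]: y[0] = 2×3 = 6; y[1] = 2×1 + 4×3 = 14; y[2] = 4×1 = 4 → [6, 14, 4]. Compare to given [6, 16, 4]: they differ at index 1: given 16, correct 14, so answer: No

No. Error at index 1: given 16, correct 14.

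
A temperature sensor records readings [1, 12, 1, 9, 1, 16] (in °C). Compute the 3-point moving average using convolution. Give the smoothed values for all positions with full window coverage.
3-point moving average kernel = [1, 1, 1]. Apply in 'valid' mode (full window coverage): avg[0] = (1 + 12 + 1) / 3 = 4.67; avg[1] = (12 + 1 + 9) / 3 = 7.33; avg[2] = (1 + 9 + 1) / 3 = 3.67; avg[3] = (9 + 1 + 16) / 3 = 8.67. Smoothed values: [4.67, 7.33, 3.67, 8.67]

[4.67, 7.33, 3.67, 8.67]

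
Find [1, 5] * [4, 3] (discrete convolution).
y[0] = 1×4 = 4; y[1] = 1×3 + 5×4 = 23; y[2] = 5×3 = 15

[4, 23, 15]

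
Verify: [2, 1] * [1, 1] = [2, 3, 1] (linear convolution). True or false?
Recompute linear convolution of [2, 1] and [1, 1]: y[0] = 2×1 = 2; y[1] = 2×1 + 1×1 = 3; y[2] = 1×1 = 1 → [2, 3, 1]. Given [2, 3, 1] matches, so answer: Yes

Yes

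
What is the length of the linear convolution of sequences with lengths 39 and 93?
Linear/full convolution length: m + n - 1 = 39 + 93 - 1 = 131

131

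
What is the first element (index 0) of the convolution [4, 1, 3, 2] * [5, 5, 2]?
Use y[k] = Σ_i a[i]·b[k-i] at k=0. y[0] = 4×5 = 20

20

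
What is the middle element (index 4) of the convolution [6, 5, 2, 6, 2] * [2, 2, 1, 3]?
Use y[k] = Σ_i a[i]·b[k-i] at k=4. y[4] = 5×3 + 2×1 + 6×2 + 2×2 = 33

33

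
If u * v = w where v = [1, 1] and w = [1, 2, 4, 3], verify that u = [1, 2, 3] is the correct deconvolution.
Forward-compute [1, 2, 3] * [1, 1]: w[0] = 1×1 = 1; w[1] = 1×1 + 2×1 = 3; w[2] = 2×1 + 3×1 = 5; w[3] = 3×1 = 3 → [1, 3, 5, 3]. Does not match given w = [1, 2, 4, 3].

Not verified. [1, 2, 3] * [1, 1] = [1, 3, 5, 3], which differs from [1, 2, 4, 3] at index 1.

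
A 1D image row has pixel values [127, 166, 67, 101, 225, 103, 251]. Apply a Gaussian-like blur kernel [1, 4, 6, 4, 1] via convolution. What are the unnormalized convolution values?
Convolve image row [127, 166, 67, 101, 225, 103, 251] with kernel [1, 4, 6, 4, 1]: y[0] = 127×1 = 127; y[1] = 127×4 + 166×1 = 674; y[2] = 127×6 + 166×4 + 67×1 = 1493; y[3] = 127×4 + 166×6 + 67×4 + 101×1 = 1873; y[4] = 127×1 + 166×4 + 67×6 + 101×4 + 225×1 = 1822; y[5] = 166×1 + 67×4 + 101×6 + 225×4 + 103×1 = 2043; y[6] = 67×1 + 101×4 + 225×6 + 103×4 + 251×1 = 2484; y[7] = 101×1 + 225×4 + 103×6 + 251×4 = 2623; y[8] = 225×1 + 103×4 + 251×6 = 2143; y[9] = 103×1 + 251×4 = 1107; y[10] = 251×1 = 251 → [127, 674, 1493, 1873, 1822, 2043, 2484, 2623, 2143, 1107, 251]. Normalization factor = sum(kernel) = 16.

[127, 674, 1493, 1873, 1822, 2043, 2484, 2623, 2143, 1107, 251]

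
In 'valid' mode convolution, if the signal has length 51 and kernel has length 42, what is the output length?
'Valid' mode counts only positions where the kernel fully overlaps the signal: m - n + 1 = 51 - 42 + 1 = 10

10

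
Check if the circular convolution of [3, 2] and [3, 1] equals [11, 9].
Recompute circular convolution of [3, 2] and [3, 1]: y[0] = 3×3 + 2×1 = 11; y[1] = 3×1 + 2×3 = 9 → [11, 9]. Given [11, 9] matches, so answer: Yes

Yes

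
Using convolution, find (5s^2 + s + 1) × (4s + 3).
Ascending coefficients: a = [1, 1, 5], b = [3, 4]. c[0] = 1×3 = 3; c[1] = 1×4 + 1×3 = 7; c[2] = 1×4 + 5×3 = 19; c[3] = 5×4 = 20. Result coefficients: [3, 7, 19, 20] → 20s^3 + 19s^2 + 7s + 3

20s^3 + 19s^2 + 7s + 3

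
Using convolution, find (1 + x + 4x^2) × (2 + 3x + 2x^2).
Ascending coefficients: a = [1, 1, 4], b = [2, 3, 2]. c[0] = 1×2 = 2; c[1] = 1×3 + 1×2 = 5; c[2] = 1×2 + 1×3 + 4×2 = 13; c[3] = 1×2 + 4×3 = 14; c[4] = 4×2 = 8. Result coefficients: [2, 5, 13, 14, 8] → 2 + 5x + 13x^2 + 14x^3 + 8x^4

2 + 5x + 13x^2 + 14x^3 + 8x^4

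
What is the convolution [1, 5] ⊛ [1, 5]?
y[0] = 1×1 = 1; y[1] = 1×5 + 5×1 = 10; y[2] = 5×5 = 25

[1, 10, 25]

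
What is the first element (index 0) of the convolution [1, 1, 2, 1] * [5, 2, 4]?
Use y[k] = Σ_i a[i]·b[k-i] at k=0. y[0] = 1×5 = 5

5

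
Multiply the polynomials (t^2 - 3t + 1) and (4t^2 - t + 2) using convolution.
Ascending coefficients: a = [1, -3, 1], b = [2, -1, 4]. c[0] = 1×2 = 2; c[1] = 1×-1 + -3×2 = -7; c[2] = 1×4 + -3×-1 + 1×2 = 9; c[3] = -3×4 + 1×-1 = -13; c[4] = 1×4 = 4. Result coefficients: [2, -7, 9, -13, 4] → 4t^4 - 13t^3 + 9t^2 - 7t + 2

4t^4 - 13t^3 + 9t^2 - 7t + 2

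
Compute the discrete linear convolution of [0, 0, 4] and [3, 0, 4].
y[0] = 0×3 = 0; y[1] = 0×0 + 0×3 = 0; y[2] = 0×4 + 0×0 + 4×3 = 12; y[3] = 0×4 + 4×0 = 0; y[4] = 4×4 = 16

[0, 0, 12, 0, 16]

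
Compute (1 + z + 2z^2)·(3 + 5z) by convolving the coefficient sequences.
Ascending coefficients: a = [1, 1, 2], b = [3, 5]. c[0] = 1×3 = 3; c[1] = 1×5 + 1×3 = 8; c[2] = 1×5 + 2×3 = 11; c[3] = 2×5 = 10. Result coefficients: [3, 8, 11, 10] → 3 + 8z + 11z^2 + 10z^3

3 + 8z + 11z^2 + 10z^3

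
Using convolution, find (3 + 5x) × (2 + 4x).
Ascending coefficients: a = [3, 5], b = [2, 4]. c[0] = 3×2 = 6; c[1] = 3×4 + 5×2 = 22; c[2] = 5×4 = 20. Result coefficients: [6, 22, 20] → 6 + 22x + 20x^2

6 + 22x + 20x^2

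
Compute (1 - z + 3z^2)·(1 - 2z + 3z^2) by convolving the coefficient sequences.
Ascending coefficients: a = [1, -1, 3], b = [1, -2, 3]. c[0] = 1×1 = 1; c[1] = 1×-2 + -1×1 = -3; c[2] = 1×3 + -1×-2 + 3×1 = 8; c[3] = -1×3 + 3×-2 = -9; c[4] = 3×3 = 9. Result coefficients: [1, -3, 8, -9, 9] → 1 - 3z + 8z^2 - 9z^3 + 9z^4

1 - 3z + 8z^2 - 9z^3 + 9z^4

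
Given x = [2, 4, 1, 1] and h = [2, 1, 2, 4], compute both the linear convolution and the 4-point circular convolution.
Linear: y_lin[0] = 2×2 = 4; y_lin[1] = 2×1 + 4×2 = 10; y_lin[2] = 2×2 + 4×1 + 1×2 = 10; y_lin[3] = 2×4 + 4×2 + 1×1 + 1×2 = 19; y_lin[4] = 4×4 + 1×2 + 1×1 = 19; y_lin[5] = 1×4 + 1×2 = 6; y_lin[6] = 1×4 = 4 → [4, 10, 10, 19, 19, 6, 4]. Circular (length 4): y[0] = 2×2 + 4×4 + 1×2 + 1×1 = 23; y[1] = 2×1 + 4×2 + 1×4 + 1×2 = 16; y[2] = 2×2 + 4×1 + 1×2 + 1×4 = 14; y[3] = 2×4 + 4×2 + 1×1 + 1×2 = 19 → [23, 16, 14, 19]

Linear: [4, 10, 10, 19, 19, 6, 4], Circular: [23, 16, 14, 19]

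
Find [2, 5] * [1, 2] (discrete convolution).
y[0] = 2×1 = 2; y[1] = 2×2 + 5×1 = 9; y[2] = 5×2 = 10

[2, 9, 10]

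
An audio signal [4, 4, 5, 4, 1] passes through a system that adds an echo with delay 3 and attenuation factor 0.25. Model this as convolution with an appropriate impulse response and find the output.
Direct-path + delayed-attenuated-path model → impulse response h = [1, 0, 0, 0.25] (1 at lag 0, 0.25 at lag 3). Output y[n] = x[n] + 0.25·x[n - 3] (with x[n] = 0 outside 0..4): y[0] = 4 + 0.25×0 = 4; y[1] = 4 + 0.25×0 = 4; y[2] = 5 + 0.25×0 = 5; y[3] = 4 + 0.25×4 = 5.0; y[4] = 1 + 0.25×4 = 2.0; y[5] = 0 + 0.25×5 = 1.25; y[6] = 0 + 0.25×4 = 1.0; y[7] = 0 + 0.25×1 = 0.25. So y = [4, 4, 5, 5.0, 2.0, 1.25, 1.0, 0.25]

[4, 4, 5, 5.0, 2.0, 1.25, 1.0, 0.25]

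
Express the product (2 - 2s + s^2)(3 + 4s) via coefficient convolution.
Ascending coefficients: a = [2, -2, 1], b = [3, 4]. c[0] = 2×3 = 6; c[1] = 2×4 + -2×3 = 2; c[2] = -2×4 + 1×3 = -5; c[3] = 1×4 = 4. Result coefficients: [6, 2, -5, 4] → 6 + 2s - 5s^2 + 4s^3

6 + 2s - 5s^2 + 4s^3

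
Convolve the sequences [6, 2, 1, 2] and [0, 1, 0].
y[0] = 6×0 = 0; y[1] = 6×1 + 2×0 = 6; y[2] = 6×0 + 2×1 + 1×0 = 2; y[3] = 2×0 + 1×1 + 2×0 = 1; y[4] = 1×0 + 2×1 = 2; y[5] = 2×0 = 0

[0, 6, 2, 1, 2, 0]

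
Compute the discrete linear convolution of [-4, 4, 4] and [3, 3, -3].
y[0] = -4×3 = -12; y[1] = -4×3 + 4×3 = 0; y[2] = -4×-3 + 4×3 + 4×3 = 36; y[3] = 4×-3 + 4×3 = 0; y[4] = 4×-3 = -12

[-12, 0, 36, 0, -12]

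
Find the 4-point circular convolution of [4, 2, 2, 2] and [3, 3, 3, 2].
Use y[k] = Σ_j a[j]·b[(k-j) mod 4]. y[0] = 4×3 + 2×2 + 2×3 + 2×3 = 28; y[1] = 4×3 + 2×3 + 2×2 + 2×3 = 28; y[2] = 4×3 + 2×3 + 2×3 + 2×2 = 28; y[3] = 4×2 + 2×3 + 2×3 + 2×3 = 26. Result: [28, 28, 28, 26]

[28, 28, 28, 26]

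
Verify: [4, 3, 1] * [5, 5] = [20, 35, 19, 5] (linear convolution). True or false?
Recompute linear convolution of [4, 3, 1] and [5, 5]: y[0] = 4×5 = 20; y[1] = 4×5 + 3×5 = 35; y[2] = 3×5 + 1×5 = 20; y[3] = 1×5 = 5 → [20, 35, 20, 5]. Compare to given [20, 35, 19, 5]: they differ at index 2: given 19, correct 20, so answer: No

No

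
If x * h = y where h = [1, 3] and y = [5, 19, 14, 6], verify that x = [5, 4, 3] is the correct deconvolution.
Forward-compute [5, 4, 3] * [1, 3]: y[0] = 5×1 = 5; y[1] = 5×3 + 4×1 = 19; y[2] = 4×3 + 3×1 = 15; y[3] = 3×3 = 9 → [5, 19, 15, 9]. Does not match given y = [5, 19, 14, 6].

Not verified. [5, 4, 3] * [1, 3] = [5, 19, 15, 9], which differs from [5, 19, 14, 6] at index 2.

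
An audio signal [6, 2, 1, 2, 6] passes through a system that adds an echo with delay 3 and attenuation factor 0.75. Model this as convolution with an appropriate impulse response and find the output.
Direct-path + delayed-attenuated-path model → impulse response h = [1, 0, 0, 0.75] (1 at lag 0, 0.75 at lag 3). Output y[n] = x[n] + 0.75·x[n - 3] (with x[n] = 0 outside 0..4): y[0] = 6 + 0.75×0 = 6; y[1] = 2 + 0.75×0 = 2; y[2] = 1 + 0.75×0 = 1; y[3] = 2 + 0.75×6 = 6.5; y[4] = 6 + 0.75×2 = 7.5; y[5] = 0 + 0.75×1 = 0.75; y[6] = 0 + 0.75×2 = 1.5; y[7] = 0 + 0.75×6 = 4.5. So y = [6, 2, 1, 6.5, 7.5, 0.75, 1.5, 4.5]

[6, 2, 1, 6.5, 7.5, 0.75, 1.5, 4.5]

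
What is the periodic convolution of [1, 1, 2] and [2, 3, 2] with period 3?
Use y[k] = Σ_j u[j]·v[(k-j) mod 3]. y[0] = 1×2 + 1×2 + 2×3 = 10; y[1] = 1×3 + 1×2 + 2×2 = 9; y[2] = 1×2 + 1×3 + 2×2 = 9. Result: [10, 9, 9]

[10, 9, 9]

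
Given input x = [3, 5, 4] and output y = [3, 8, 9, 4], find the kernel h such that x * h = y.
Output length 4 = len(x) + len(h) - 1 ⇒ len(h) = 2. Solve h forward using h[k] = (y[k] - Σ_{i≥1} x[i]·h[k-i]) / x[0]: h[0] = y[0] / x[0] = 3 / 3 = 1; h[1] = (y[1] - 5×1) / x[0] = (8 - 5×1) / 3 = 1. So h = [1, 1]. Forward-check [3, 5, 4] * [1, 1]: y[0] = 3×1 = 3; y[1] = 3×1 + 5×1 = 8; y[2] = 5×1 + 4×1 = 9; y[3] = 4×1 = 4 → [3, 8, 9, 4] ✓

[1, 1]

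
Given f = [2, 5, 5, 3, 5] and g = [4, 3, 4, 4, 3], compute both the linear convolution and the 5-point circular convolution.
Linear: y_lin[0] = 2×4 = 8; y_lin[1] = 2×3 + 5×4 = 26; y_lin[2] = 2×4 + 5×3 + 5×4 = 43; y_lin[3] = 2×4 + 5×4 + 5×3 + 3×4 = 55; y_lin[4] = 2×3 + 5×4 + 5×4 + 3×3 + 5×4 = 75; y_lin[5] = 5×3 + 5×4 + 3×4 + 5×3 = 62; y_lin[6] = 5×3 + 3×4 + 5×4 = 47; y_lin[7] = 3×3 + 5×4 = 29; y_lin[8] = 5×3 = 15 → [8, 26, 43, 55, 75, 62, 47, 29, 15]. Circular (length 5): y[0] = 2×4 + 5×3 + 5×4 + 3×4 + 5×3 = 70; y[1] = 2×3 + 5×4 + 5×3 + 3×4 + 5×4 = 73; y[2] = 2×4 + 5×3 + 5×4 + 3×3 + 5×4 = 72; y[3] = 2×4 + 5×4 + 5×3 + 3×4 + 5×3 = 70; y[4] = 2×3 + 5×4 + 5×4 + 3×3 + 5×4 = 75 → [70, 73, 72, 70, 75]

Linear: [8, 26, 43, 55, 75, 62, 47, 29, 15], Circular: [70, 73, 72, 70, 75]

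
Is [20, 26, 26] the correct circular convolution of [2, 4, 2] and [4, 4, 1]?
Recompute circular convolution of [2, 4, 2] and [4, 4, 1]: y[0] = 2×4 + 4×1 + 2×4 = 20; y[1] = 2×4 + 4×4 + 2×1 = 26; y[2] = 2×1 + 4×4 + 2×4 = 26 → [20, 26, 26]. Given [20, 26, 26] matches, so answer: Yes

Yes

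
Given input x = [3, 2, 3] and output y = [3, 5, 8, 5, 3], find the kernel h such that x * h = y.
Output length 5 = len(x) + len(h) - 1 ⇒ len(h) = 3. Solve h forward using h[k] = (y[k] - Σ_{i≥1} x[i]·h[k-i]) / x[0]: h[0] = y[0] / x[0] = 3 / 3 = 1; h[1] = (y[1] - 2×1) / x[0] = (5 - 2×1) / 3 = 1; h[2] = (y[2] - 2×1 - 3×1) / x[0] = (8 - 2×1 - 3×1) / 3 = 1. So h = [1, 1, 1]. Forward-check [3, 2, 3] * [1, 1, 1]: y[0] = 3×1 = 3; y[1] = 3×1 + 2×1 = 5; y[2] = 3×1 + 2×1 + 3×1 = 8; y[3] = 2×1 + 3×1 = 5; y[4] = 3×1 = 3 → [3, 5, 8, 5, 3] ✓

[1, 1, 1]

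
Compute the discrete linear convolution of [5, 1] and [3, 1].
y[0] = 5×3 = 15; y[1] = 5×1 + 1×3 = 8; y[2] = 1×1 = 1

[15, 8, 1]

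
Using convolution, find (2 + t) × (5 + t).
Ascending coefficients: a = [2, 1], b = [5, 1]. c[0] = 2×5 = 10; c[1] = 2×1 + 1×5 = 7; c[2] = 1×1 = 1. Result coefficients: [10, 7, 1] → 10 + 7t + t^2

10 + 7t + t^2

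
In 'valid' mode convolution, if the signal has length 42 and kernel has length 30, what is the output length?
'Valid' mode counts only positions where the kernel fully overlaps the signal: m - n + 1 = 42 - 30 + 1 = 13

13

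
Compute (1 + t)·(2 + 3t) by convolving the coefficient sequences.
Ascending coefficients: a = [1, 1], b = [2, 3]. c[0] = 1×2 = 2; c[1] = 1×3 + 1×2 = 5; c[2] = 1×3 = 3. Result coefficients: [2, 5, 3] → 2 + 5t + 3t^2

2 + 5t + 3t^2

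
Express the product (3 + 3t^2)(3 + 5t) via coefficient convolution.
Ascending coefficients: a = [3, 0, 3], b = [3, 5]. c[0] = 3×3 = 9; c[1] = 3×5 + 0×3 = 15; c[2] = 0×5 + 3×3 = 9; c[3] = 3×5 = 15. Result coefficients: [9, 15, 9, 15] → 9 + 15t + 9t^2 + 15t^3

9 + 15t + 9t^2 + 15t^3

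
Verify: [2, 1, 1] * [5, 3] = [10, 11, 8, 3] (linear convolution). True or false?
Recompute linear convolution of [2, 1, 1] and [5, 3]: y[0] = 2×5 = 10; y[1] = 2×3 + 1×5 = 11; y[2] = 1×3 + 1×5 = 8; y[3] = 1×3 = 3 → [10, 11, 8, 3]. Given [10, 11, 8, 3] matches, so answer: Yes

Yes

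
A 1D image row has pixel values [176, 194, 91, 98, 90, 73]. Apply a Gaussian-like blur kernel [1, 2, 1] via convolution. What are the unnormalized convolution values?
Convolve image row [176, 194, 91, 98, 90, 73] with kernel [1, 2, 1]: y[0] = 176×1 = 176; y[1] = 176×2 + 194×1 = 546; y[2] = 176×1 + 194×2 + 91×1 = 655; y[3] = 194×1 + 91×2 + 98×1 = 474; y[4] = 91×1 + 98×2 + 90×1 = 377; y[5] = 98×1 + 90×2 + 73×1 = 351; y[6] = 90×1 + 73×2 = 236; y[7] = 73×1 = 73 → [176, 546, 655, 474, 377, 351, 236, 73]. Normalization factor = sum(kernel) = 4.

[176, 546, 655, 474, 377, 351, 236, 73]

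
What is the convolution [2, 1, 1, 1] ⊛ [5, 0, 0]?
y[0] = 2×5 = 10; y[1] = 2×0 + 1×5 = 5; y[2] = 2×0 + 1×0 + 1×5 = 5; y[3] = 1×0 + 1×0 + 1×5 = 5; y[4] = 1×0 + 1×0 = 0; y[5] = 1×0 = 0

[10, 5, 5, 5, 0, 0]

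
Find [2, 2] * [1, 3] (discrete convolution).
y[0] = 2×1 = 2; y[1] = 2×3 + 2×1 = 8; y[2] = 2×3 = 6

[2, 8, 6]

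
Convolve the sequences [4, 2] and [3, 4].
y[0] = 4×3 = 12; y[1] = 4×4 + 2×3 = 22; y[2] = 2×4 = 8

[12, 22, 8]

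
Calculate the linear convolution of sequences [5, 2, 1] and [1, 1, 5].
y[0] = 5×1 = 5; y[1] = 5×1 + 2×1 = 7; y[2] = 5×5 + 2×1 + 1×1 = 28; y[3] = 2×5 + 1×1 = 11; y[4] = 1×5 = 5

[5, 7, 28, 11, 5]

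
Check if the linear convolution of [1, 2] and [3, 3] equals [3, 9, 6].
Recompute linear convolution of [1, 2] and [3, 3]: y[0] = 1×3 = 3; y[1] = 1×3 + 2×3 = 9; y[2] = 2×3 = 6 → [3, 9, 6]. Given [3, 9, 6] matches, so answer: Yes

Yes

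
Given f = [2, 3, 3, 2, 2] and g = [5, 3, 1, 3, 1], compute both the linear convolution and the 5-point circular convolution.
Linear: y_lin[0] = 2×5 = 10; y_lin[1] = 2×3 + 3×5 = 21; y_lin[2] = 2×1 + 3×3 + 3×5 = 26; y_lin[3] = 2×3 + 3×1 + 3×3 + 2×5 = 28; y_lin[4] = 2×1 + 3×3 + 3×1 + 2×3 + 2×5 = 30; y_lin[5] = 3×1 + 3×3 + 2×1 + 2×3 = 20; y_lin[6] = 3×1 + 2×3 + 2×1 = 11; y_lin[7] = 2×1 + 2×3 = 8; y_lin[8] = 2×1 = 2 → [10, 21, 26, 28, 30, 20, 11, 8, 2]. Circular (length 5): y[0] = 2×5 + 3×1 + 3×3 + 2×1 + 2×3 = 30; y[1] = 2×3 + 3×5 + 3×1 + 2×3 + 2×1 = 32; y[2] = 2×1 + 3×3 + 3×5 + 2×1 + 2×3 = 34; y[3] = 2×3 + 3×1 + 3×3 + 2×5 + 2×1 = 30; y[4] = 2×1 + 3×3 + 3×1 + 2×3 + 2×5 = 30 → [30, 32, 34, 30, 30]

Linear: [10, 21, 26, 28, 30, 20, 11, 8, 2], Circular: [30, 32, 34, 30, 30]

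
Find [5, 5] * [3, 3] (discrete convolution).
y[0] = 5×3 = 15; y[1] = 5×3 + 5×3 = 30; y[2] = 5×3 = 15

[15, 30, 15]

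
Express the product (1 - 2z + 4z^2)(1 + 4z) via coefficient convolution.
Ascending coefficients: a = [1, -2, 4], b = [1, 4]. c[0] = 1×1 = 1; c[1] = 1×4 + -2×1 = 2; c[2] = -2×4 + 4×1 = -4; c[3] = 4×4 = 16. Result coefficients: [1, 2, -4, 16] → 1 + 2z - 4z^2 + 16z^3

1 + 2z - 4z^2 + 16z^3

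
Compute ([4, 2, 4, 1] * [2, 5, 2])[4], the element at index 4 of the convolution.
Use y[k] = Σ_i a[i]·b[k-i] at k=4. y[4] = 4×2 + 1×5 = 13

13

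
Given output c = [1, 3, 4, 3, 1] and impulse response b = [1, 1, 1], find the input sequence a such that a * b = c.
Deconvolve c=[1, 3, 4, 3, 1] by b=[1, 1, 1]. Since b[0]=1, solve forward: a[0] = c[0] / 1 = 1; a[1] = (c[1] - 1×1) / 1 = 2; a[2] = (c[2] - 2×1 - 1×1) / 1 = 1. So a = [1, 2, 1]. Check by forward convolution: c[0] = 1×1 = 1; c[1] = 1×1 + 2×1 = 3; c[2] = 1×1 + 2×1 + 1×1 = 4; c[3] = 2×1 + 1×1 = 3; c[4] = 1×1 = 1

[1, 2, 1]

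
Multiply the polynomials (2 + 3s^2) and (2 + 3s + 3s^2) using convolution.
Ascending coefficients: a = [2, 0, 3], b = [2, 3, 3]. c[0] = 2×2 = 4; c[1] = 2×3 + 0×2 = 6; c[2] = 2×3 + 0×3 + 3×2 = 12; c[3] = 0×3 + 3×3 = 9; c[4] = 3×3 = 9. Result coefficients: [4, 6, 12, 9, 9] → 4 + 6s + 12s^2 + 9s^3 + 9s^4

4 + 6s + 12s^2 + 9s^3 + 9s^4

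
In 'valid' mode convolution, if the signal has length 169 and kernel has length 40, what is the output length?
'Valid' mode counts only positions where the kernel fully overlaps the signal: m - n + 1 = 169 - 40 + 1 = 130

130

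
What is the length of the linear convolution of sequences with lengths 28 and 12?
Linear/full convolution length: m + n - 1 = 28 + 12 - 1 = 39

39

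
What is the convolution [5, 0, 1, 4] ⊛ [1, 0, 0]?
y[0] = 5×1 = 5; y[1] = 5×0 + 0×1 = 0; y[2] = 5×0 + 0×0 + 1×1 = 1; y[3] = 0×0 + 1×0 + 4×1 = 4; y[4] = 1×0 + 4×0 = 0; y[5] = 4×0 = 0

[5, 0, 1, 4, 0, 0]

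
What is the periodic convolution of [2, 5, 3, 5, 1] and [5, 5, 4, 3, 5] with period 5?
Use y[k] = Σ_j u[j]·v[(k-j) mod 5]. y[0] = 2×5 + 5×5 + 3×3 + 5×4 + 1×5 = 69; y[1] = 2×5 + 5×5 + 3×5 + 5×3 + 1×4 = 69; y[2] = 2×4 + 5×5 + 3×5 + 5×5 + 1×3 = 76; y[3] = 2×3 + 5×4 + 3×5 + 5×5 + 1×5 = 71; y[4] = 2×5 + 5×3 + 3×4 + 5×5 + 1×5 = 67. Result: [69, 69, 76, 71, 67]

[69, 69, 76, 71, 67]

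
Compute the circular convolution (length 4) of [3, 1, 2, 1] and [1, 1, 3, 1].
Use y[k] = Σ_j a[j]·b[(k-j) mod 4]. y[0] = 3×1 + 1×1 + 2×3 + 1×1 = 11; y[1] = 3×1 + 1×1 + 2×1 + 1×3 = 9; y[2] = 3×3 + 1×1 + 2×1 + 1×1 = 13; y[3] = 3×1 + 1×3 + 2×1 + 1×1 = 9. Result: [11, 9, 13, 9]

[11, 9, 13, 9]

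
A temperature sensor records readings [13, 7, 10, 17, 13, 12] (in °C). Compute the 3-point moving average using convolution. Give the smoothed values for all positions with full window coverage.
3-point moving average kernel = [1, 1, 1]. Apply in 'valid' mode (full window coverage): avg[0] = (13 + 7 + 10) / 3 = 10.0; avg[1] = (7 + 10 + 17) / 3 = 11.33; avg[2] = (10 + 17 + 13) / 3 = 13.33; avg[3] = (17 + 13 + 12) / 3 = 14.0. Smoothed values: [10.0, 11.33, 13.33, 14.0]

[10.0, 11.33, 13.33, 14.0]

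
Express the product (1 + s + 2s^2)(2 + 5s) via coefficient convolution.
Ascending coefficients: a = [1, 1, 2], b = [2, 5]. c[0] = 1×2 = 2; c[1] = 1×5 + 1×2 = 7; c[2] = 1×5 + 2×2 = 9; c[3] = 2×5 = 10. Result coefficients: [2, 7, 9, 10] → 2 + 7s + 9s^2 + 10s^3

2 + 7s + 9s^2 + 10s^3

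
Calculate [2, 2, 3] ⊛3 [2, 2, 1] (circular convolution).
Use y[k] = Σ_j u[j]·v[(k-j) mod 3]. y[0] = 2×2 + 2×1 + 3×2 = 12; y[1] = 2×2 + 2×2 + 3×1 = 11; y[2] = 2×1 + 2×2 + 3×2 = 12. Result: [12, 11, 12]

[12, 11, 12]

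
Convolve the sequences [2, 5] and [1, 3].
y[0] = 2×1 = 2; y[1] = 2×3 + 5×1 = 11; y[2] = 5×3 = 15

[2, 11, 15]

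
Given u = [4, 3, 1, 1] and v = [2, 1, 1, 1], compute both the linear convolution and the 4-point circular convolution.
Linear: y_lin[0] = 4×2 = 8; y_lin[1] = 4×1 + 3×2 = 10; y_lin[2] = 4×1 + 3×1 + 1×2 = 9; y_lin[3] = 4×1 + 3×1 + 1×1 + 1×2 = 10; y_lin[4] = 3×1 + 1×1 + 1×1 = 5; y_lin[5] = 1×1 + 1×1 = 2; y_lin[6] = 1×1 = 1 → [8, 10, 9, 10, 5, 2, 1]. Circular (length 4): y[0] = 4×2 + 3×1 + 1×1 + 1×1 = 13; y[1] = 4×1 + 3×2 + 1×1 + 1×1 = 12; y[2] = 4×1 + 3×1 + 1×2 + 1×1 = 10; y[3] = 4×1 + 3×1 + 1×1 + 1×2 = 10 → [13, 12, 10, 10]

Linear: [8, 10, 9, 10, 5, 2, 1], Circular: [13, 12, 10, 10]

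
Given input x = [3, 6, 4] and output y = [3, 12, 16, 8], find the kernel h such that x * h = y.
Output length 4 = len(x) + len(h) - 1 ⇒ len(h) = 2. Solve h forward using h[k] = (y[k] - Σ_{i≥1} x[i]·h[k-i]) / x[0]: h[0] = y[0] / x[0] = 3 / 3 = 1; h[1] = (y[1] - 6×1) / x[0] = (12 - 6×1) / 3 = 2. So h = [1, 2]. Forward-check [3, 6, 4] * [1, 2]: y[0] = 3×1 = 3; y[1] = 3×2 + 6×1 = 12; y[2] = 6×2 + 4×1 = 16; y[3] = 4×2 = 8 → [3, 12, 16, 8] ✓

[1, 2]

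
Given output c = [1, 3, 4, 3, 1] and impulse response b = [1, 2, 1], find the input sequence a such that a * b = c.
Deconvolve c=[1, 3, 4, 3, 1] by b=[1, 2, 1]. Since b[0]=1, solve forward: a[0] = c[0] / 1 = 1; a[1] = (c[1] - 1×2) / 1 = 1; a[2] = (c[2] - 1×2 - 1×1) / 1 = 1. So a = [1, 1, 1]. Check by forward convolution: c[0] = 1×1 = 1; c[1] = 1×2 + 1×1 = 3; c[2] = 1×1 + 1×2 + 1×1 = 4; c[3] = 1×1 + 1×2 = 3; c[4] = 1×1 = 1

[1, 1, 1]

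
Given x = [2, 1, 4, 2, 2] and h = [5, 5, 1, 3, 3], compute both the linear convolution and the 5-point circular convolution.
Linear: y_lin[0] = 2×5 = 10; y_lin[1] = 2×5 + 1×5 = 15; y_lin[2] = 2×1 + 1×5 + 4×5 = 27; y_lin[3] = 2×3 + 1×1 + 4×5 + 2×5 = 37; y_lin[4] = 2×3 + 1×3 + 4×1 + 2×5 + 2×5 = 33; y_lin[5] = 1×3 + 4×3 + 2×1 + 2×5 = 27; y_lin[6] = 4×3 + 2×3 + 2×1 = 20; y_lin[7] = 2×3 + 2×3 = 12; y_lin[8] = 2×3 = 6 → [10, 15, 27, 37, 33, 27, 20, 12, 6]. Circular (length 5): y[0] = 2×5 + 1×3 + 4×3 + 2×1 + 2×5 = 37; y[1] = 2×5 + 1×5 + 4×3 + 2×3 + 2×1 = 35; y[2] = 2×1 + 1×5 + 4×5 + 2×3 + 2×3 = 39; y[3] = 2×3 + 1×1 + 4×5 + 2×5 + 2×3 = 43; y[4] = 2×3 + 1×3 + 4×1 + 2×5 + 2×5 = 33 → [37, 35, 39, 43, 33]

Linear: [10, 15, 27, 37, 33, 27, 20, 12, 6], Circular: [37, 35, 39, 43, 33]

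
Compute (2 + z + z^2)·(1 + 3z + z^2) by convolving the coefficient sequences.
Ascending coefficients: a = [2, 1, 1], b = [1, 3, 1]. c[0] = 2×1 = 2; c[1] = 2×3 + 1×1 = 7; c[2] = 2×1 + 1×3 + 1×1 = 6; c[3] = 1×1 + 1×3 = 4; c[4] = 1×1 = 1. Result coefficients: [2, 7, 6, 4, 1] → 2 + 7z + 6z^2 + 4z^3 + z^4

2 + 7z + 6z^2 + 4z^3 + z^4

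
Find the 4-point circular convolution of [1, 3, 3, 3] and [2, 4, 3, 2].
Use y[k] = Σ_j s[j]·t[(k-j) mod 4]. y[0] = 1×2 + 3×2 + 3×3 + 3×4 = 29; y[1] = 1×4 + 3×2 + 3×2 + 3×3 = 25; y[2] = 1×3 + 3×4 + 3×2 + 3×2 = 27; y[3] = 1×2 + 3×3 + 3×4 + 3×2 = 29. Result: [29, 25, 27, 29]

[29, 25, 27, 29]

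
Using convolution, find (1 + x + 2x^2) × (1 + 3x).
Ascending coefficients: a = [1, 1, 2], b = [1, 3]. c[0] = 1×1 = 1; c[1] = 1×3 + 1×1 = 4; c[2] = 1×3 + 2×1 = 5; c[3] = 2×3 = 6. Result coefficients: [1, 4, 5, 6] → 1 + 4x + 5x^2 + 6x^3

1 + 4x + 5x^2 + 6x^3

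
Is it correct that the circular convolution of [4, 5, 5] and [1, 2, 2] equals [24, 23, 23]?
Recompute circular convolution of [4, 5, 5] and [1, 2, 2]: y[0] = 4×1 + 5×2 + 5×2 = 24; y[1] = 4×2 + 5×1 + 5×2 = 23; y[2] = 4×2 + 5×2 + 5×1 = 23 → [24, 23, 23]. Given [24, 23, 23] matches, so answer: Yes

Yes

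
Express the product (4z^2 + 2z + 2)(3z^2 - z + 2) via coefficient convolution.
Ascending coefficients: a = [2, 2, 4], b = [2, -1, 3]. c[0] = 2×2 = 4; c[1] = 2×-1 + 2×2 = 2; c[2] = 2×3 + 2×-1 + 4×2 = 12; c[3] = 2×3 + 4×-1 = 2; c[4] = 4×3 = 12. Result coefficients: [4, 2, 12, 2, 12] → 12z^4 + 2z^3 + 12z^2 + 2z + 4

12z^4 + 2z^3 + 12z^2 + 2z + 4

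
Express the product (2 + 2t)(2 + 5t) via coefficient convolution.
Ascending coefficients: a = [2, 2], b = [2, 5]. c[0] = 2×2 = 4; c[1] = 2×5 + 2×2 = 14; c[2] = 2×5 = 10. Result coefficients: [4, 14, 10] → 4 + 14t + 10t^2

4 + 14t + 10t^2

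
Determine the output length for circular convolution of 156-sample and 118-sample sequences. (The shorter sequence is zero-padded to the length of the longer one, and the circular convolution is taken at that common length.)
Circular convolution (zero-padding the shorter input) has length max(m, n) = max(156, 118) = 156

156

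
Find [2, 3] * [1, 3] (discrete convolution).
y[0] = 2×1 = 2; y[1] = 2×3 + 3×1 = 9; y[2] = 3×3 = 9

[2, 9, 9]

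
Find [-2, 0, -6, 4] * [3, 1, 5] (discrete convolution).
y[0] = -2×3 = -6; y[1] = -2×1 + 0×3 = -2; y[2] = -2×5 + 0×1 + -6×3 = -28; y[3] = 0×5 + -6×1 + 4×3 = 6; y[4] = -6×5 + 4×1 = -26; y[5] = 4×5 = 20

[-6, -2, -28, 6, -26, 20]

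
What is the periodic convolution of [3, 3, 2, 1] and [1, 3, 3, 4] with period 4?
Use y[k] = Σ_j a[j]·b[(k-j) mod 4]. y[0] = 3×1 + 3×4 + 2×3 + 1×3 = 24; y[1] = 3×3 + 3×1 + 2×4 + 1×3 = 23; y[2] = 3×3 + 3×3 + 2×1 + 1×4 = 24; y[3] = 3×4 + 3×3 + 2×3 + 1×1 = 28. Result: [24, 23, 24, 28]

[24, 23, 24, 28]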